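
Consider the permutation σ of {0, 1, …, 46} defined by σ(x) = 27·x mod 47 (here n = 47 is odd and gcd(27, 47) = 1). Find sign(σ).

Start at x=17: 17 → 36 → 32 → 18 → 16 → 9 → 8 → … (one orbit).
Decompose π into cycles: lengths [23, 23, 1] (3 cycles, including the fixed point 0).
47 − 3 = 44 transpositions; sign(π) = (−1)^44 = +1.
The Jacobi symbol (27|47) = +1 (Zolotarev) agrees.

+1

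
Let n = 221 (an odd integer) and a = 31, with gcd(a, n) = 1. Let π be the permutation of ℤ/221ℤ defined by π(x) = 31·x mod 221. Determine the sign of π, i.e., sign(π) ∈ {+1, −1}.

+1

Trace 164: π^k(164) = [164, 1, 31, 77, 177, 183, 148] for k=0..6.
17 cycles of lengths [16, 16, 16, 16, 16, 16, 16, 16, 16, 16, 16, 16, 16, 4, 4, 4, 1].
sign(π) = (−1)^{n − #cycles} = (−1)^{221−17} = (−1)^204 = +1.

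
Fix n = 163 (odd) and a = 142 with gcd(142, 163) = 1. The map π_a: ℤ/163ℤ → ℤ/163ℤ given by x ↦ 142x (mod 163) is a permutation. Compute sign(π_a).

Trace 27: π^k(27) = [27, 85, 8, 158, 105, 77, 13] for k=0..6.
Cycle type of π: 54×3 + 1; total 4 cycles.
4 cycles on 163: each ℓ→(−1)^(ℓ−1), product (−1)^159 = -1.
Zolotarev: (142|163) = -1, matching the cycle-count sign.

-1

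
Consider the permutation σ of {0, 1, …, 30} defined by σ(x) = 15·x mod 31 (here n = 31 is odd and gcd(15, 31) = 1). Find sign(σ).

Trace 23: π^k(23) = [23, 4, 29, 1, 15, 8, 27] for k=0..6.
4 cycles of lengths [10, 10, 10, 1].
4 cycles on 31: each ℓ→(−1)^(ℓ−1), product (−1)^27 = -1.
Via Zolotarev, sign(π_{15}) = (15|31) = -1.

-1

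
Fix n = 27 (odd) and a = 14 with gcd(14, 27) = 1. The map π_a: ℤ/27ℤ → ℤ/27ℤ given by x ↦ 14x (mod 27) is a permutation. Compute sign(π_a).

Trace 22: π^k(22) = [22, 11, 19, 23, 25, 26, 13] for k=0..6.
Cycle lengths of π_14 on ℤ/27ℤ: [18, 6, 2, 1]; 4 cycles in total.
Σ(ℓ_i−1) = 27−4 = 23; sign = (−1)^23 = -1.
The Jacobi symbol (14|27) = -1 (Zolotarev) agrees.

-1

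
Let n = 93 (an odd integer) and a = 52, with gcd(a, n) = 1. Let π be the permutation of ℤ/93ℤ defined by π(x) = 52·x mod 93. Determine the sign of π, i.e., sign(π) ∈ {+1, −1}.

-1

Trace 61: π^k(61) = [61, 10, 55, 70, 13, 25, 91] for k=0..6.
Cycle type of π: 30×3 + 1×3; total 6 cycles.
n − c = 93 − 6 = 87; sign = (−1)^87 = -1.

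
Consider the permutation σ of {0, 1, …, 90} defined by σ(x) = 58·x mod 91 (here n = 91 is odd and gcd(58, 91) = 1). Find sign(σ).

-1

Trace 30: π^k(30) = [30, 11, 1, 58, 88, 8, 9] for k=0..6.
Cycle type of π: 12×7 + 3×2 + 1; total 10 cycles.
Σ(ℓ_i−1) = 91−10 = 81; sign = (−1)^81 = -1.
Zolotarev: (58|91) = -1, matching the cycle-count sign.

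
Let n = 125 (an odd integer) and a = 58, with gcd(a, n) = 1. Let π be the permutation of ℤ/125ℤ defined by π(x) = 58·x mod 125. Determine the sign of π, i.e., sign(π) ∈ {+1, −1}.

Trace 87: π^k(87) = [87, 46, 43, 119, 27, 66, 78] for k=0..6.
Cycle lengths of π_58 on ℤ/125ℤ: [100, 20, 4, 1]; 4 cycles in total.
4 cycles on 125: each ℓ→(−1)^(ℓ−1), product (−1)^121 = -1.

-1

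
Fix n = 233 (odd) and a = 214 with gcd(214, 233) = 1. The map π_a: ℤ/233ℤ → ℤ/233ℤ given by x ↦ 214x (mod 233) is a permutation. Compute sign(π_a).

+1

Start at x=29: 29 → 148 → 217 → 71 → 49 → 1 → 214 → … (one orbit).
The orbit structure of x ↦ 214x mod 233: 5 orbits of sizes [58, 58, 58, 58, 1].
With 5 cycles on 233 points, sign = (−1)^{233−5} = +1.
Zolotarev: (214|233) = +1, matching the cycle-count sign.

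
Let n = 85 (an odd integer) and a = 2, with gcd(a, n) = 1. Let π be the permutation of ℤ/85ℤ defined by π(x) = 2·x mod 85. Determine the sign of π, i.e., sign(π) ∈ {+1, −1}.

-1

Trace 2: π^k(2) = [2, 4, 8, 16, 32, 64, 43] for k=0..6.
π_2 has 12 disjoint cycles with lengths [8, 8, 8, 8, 8, 8, 8, 8, 8, 8, 4, 1] on {0,…,84}.
sign(π) = (−1)^{n − #cycles} = (−1)^{85−12} = (−1)^73 = -1.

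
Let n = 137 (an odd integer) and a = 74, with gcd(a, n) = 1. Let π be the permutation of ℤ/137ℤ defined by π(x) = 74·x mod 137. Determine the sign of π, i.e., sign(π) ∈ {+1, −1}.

+1

Start at x=115: 115 → 16 → 88 → 73 → 59 → 119 → 38 → … (one orbit).
The orbit structure of x ↦ 74x mod 137: 9 orbits of sizes [17, 17, 17, 17, 17, 17, 17, 17, 1].
sign(π) = (−1)^{n − #cycles} = (−1)^{137−9} = (−1)^128 = +1.
Check: (74/137) = +1 by Zolotarev.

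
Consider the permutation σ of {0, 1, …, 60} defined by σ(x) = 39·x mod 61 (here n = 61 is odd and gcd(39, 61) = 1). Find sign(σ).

Trace 22: π^k(22) = [22, 4, 34, 45, 47, 3, 56] for k=0..6.
Cycle lengths of π_39 on ℤ/61ℤ: [30, 30, 1]; 3 cycles in total.
Σ(ℓ_i−1) = 61−3 = 58; sign = (−1)^58 = +1.

+1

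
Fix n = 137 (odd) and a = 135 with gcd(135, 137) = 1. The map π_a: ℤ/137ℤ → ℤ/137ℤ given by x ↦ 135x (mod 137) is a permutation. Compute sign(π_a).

Trace 17: π^k(17) = [17, 103, 68, 1, 135, 4, 129] for k=0..6.
Cycle type of π: 68×2 + 1; total 3 cycles.
n − c = 137 − 3 = 134; sign = (−1)^134 = +1.
Via Zolotarev, sign(π_{135}) = (135|137) = +1.

+1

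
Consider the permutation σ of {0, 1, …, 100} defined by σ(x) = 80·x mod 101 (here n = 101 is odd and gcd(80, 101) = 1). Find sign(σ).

+1

Start at x=68: 68 → 87 → 92 → 88 → 71 → 24 → 1 → … (one orbit).
π_80 has 5 disjoint cycles with lengths [25, 25, 25, 25, 1] on {0,…,100}.
sign(π) = (−1)^{n − #cycles} = (−1)^{101−5} = (−1)^96 = +1.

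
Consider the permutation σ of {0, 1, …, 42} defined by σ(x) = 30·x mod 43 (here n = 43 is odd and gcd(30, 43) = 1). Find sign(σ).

-1

Orbit of 6 under x↦30x: [6, 8, 25, 19, 11, 29, 10]… (length divides ord_43(30)).
Cycle type of π: 42 + 1; total 2 cycles.
With 2 cycles on 43 points, sign = (−1)^{43−2} = -1.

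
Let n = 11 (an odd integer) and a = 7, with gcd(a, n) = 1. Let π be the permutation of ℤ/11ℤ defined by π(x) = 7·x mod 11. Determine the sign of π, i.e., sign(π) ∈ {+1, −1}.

-1

Start at x=7: 7 → 5 → 2 → 3 → 10 → 4 → 6 → … (one orbit).
2 cycles of lengths [10, 1].
With 2 cycles on 11 points, sign = (−1)^{11−2} = -1.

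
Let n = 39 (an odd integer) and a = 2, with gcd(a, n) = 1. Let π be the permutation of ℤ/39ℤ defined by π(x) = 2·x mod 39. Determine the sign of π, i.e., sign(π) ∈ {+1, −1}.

Orbit of 8 under x↦2x: [8, 16, 32, 25, 11, 22, 5]… (length divides ord_39(2)).
Cycle type of π: 12×3 + 2 + 1; total 5 cycles.
39 − 5 = 34 transpositions; sign(π) = (−1)^34 = +1.
Zolotarev: (2|39) = +1, matching the cycle-count sign.

+1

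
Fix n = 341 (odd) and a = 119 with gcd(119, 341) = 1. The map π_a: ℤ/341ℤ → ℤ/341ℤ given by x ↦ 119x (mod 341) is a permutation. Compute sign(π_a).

-1

Trace 254: π^k(254) = [254, 218, 26, 25, 247, 67, 130] for k=0..6.
Cycle type of π: 30×10 + 6×5 + 5×2 + 1; total 18 cycles.
n − c = 341 − 18 = 323; sign = (−1)^323 = -1.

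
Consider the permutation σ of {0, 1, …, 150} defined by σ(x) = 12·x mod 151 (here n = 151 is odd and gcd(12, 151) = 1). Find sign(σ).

Trace 87: π^k(87) = [87, 138, 146, 91, 35, 118, 57] for k=0..6.
The orbit structure of x ↦ 12x mod 151: 2 orbits of sizes [150, 1].
151 − 2 = 149 transpositions; sign(π) = (−1)^149 = -1.
Zolotarev: (12|151) = -1, matching the cycle-count sign.

-1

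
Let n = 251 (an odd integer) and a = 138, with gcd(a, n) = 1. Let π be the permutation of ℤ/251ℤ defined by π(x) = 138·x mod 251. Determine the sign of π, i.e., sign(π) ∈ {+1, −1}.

Start at x=1: 1 → 138 → 219 → 102 → 20 → 250 → 113 → … (one orbit).
π_138 has 26 disjoint cycles with lengths [10, 10, 10, 10, 10, 10, 10, 10, 10, 10, 10, 10, 10, 10, 10, 10, 10, 10, 10, 10, 10, 10, 10, 10, 10, 1] on {0,…,250}.
With 26 cycles on 251 points, sign = (−1)^{251−26} = -1.
The Jacobi symbol (138|251) = -1 (Zolotarev) agrees.

-1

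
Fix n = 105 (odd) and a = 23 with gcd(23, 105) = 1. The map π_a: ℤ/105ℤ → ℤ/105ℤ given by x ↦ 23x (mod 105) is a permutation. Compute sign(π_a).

+1

Start at x=8: 8 → 79 → 32 → 1 → 23 → 4 → 92 → … (one orbit).
π_23 has 15 disjoint cycles with lengths [12, 12, 12, 12, 12, 12, 6, 6, 4, 4, 4, 3, 3, 2, 1] on {0,…,104}.
With 15 cycles on 105 points, sign = (−1)^{105−15} = +1.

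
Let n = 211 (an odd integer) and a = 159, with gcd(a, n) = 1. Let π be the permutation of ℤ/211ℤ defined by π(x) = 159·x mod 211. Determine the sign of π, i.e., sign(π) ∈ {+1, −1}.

Orbit of 58 under x↦159x: [58, 149, 59, 97, 20, 15, 64]… (length divides ord_211(159)).
Decompose π into cycles: lengths [210, 1] (2 cycles, including the fixed point 0).
211 − 2 = 209 transpositions; sign(π) = (−1)^209 = -1.
Via Zolotarev, sign(π_{159}) = (159|211) = -1.

-1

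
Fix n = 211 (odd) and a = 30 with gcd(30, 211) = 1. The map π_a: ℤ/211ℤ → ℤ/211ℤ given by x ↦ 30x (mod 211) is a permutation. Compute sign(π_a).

Orbit of 122 under x↦30x: [122, 73, 80, 79, 49, 204, 1]… (length divides ord_211(30)).
Cycle type of π: 105×2 + 1; total 3 cycles.
With 3 cycles on 211 points, sign = (−1)^{211−3} = +1.
(30|211)_J = +1 (Zolotarev's lemma cross-check).

+1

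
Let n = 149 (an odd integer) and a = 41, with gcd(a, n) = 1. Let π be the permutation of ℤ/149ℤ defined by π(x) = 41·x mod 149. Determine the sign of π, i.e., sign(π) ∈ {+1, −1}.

-1

Orbit of 4 under x↦41x: [4, 15, 19, 34, 53, 87, 140]… (length divides ord_149(41)).
π_41 has 2 disjoint cycles with lengths [148, 1] on {0,…,148}.
2 cycles on 149: each ℓ→(−1)^(ℓ−1), product (−1)^147 = -1.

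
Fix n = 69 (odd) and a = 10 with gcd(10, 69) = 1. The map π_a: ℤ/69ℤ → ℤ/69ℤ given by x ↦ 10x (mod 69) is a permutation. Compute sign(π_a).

Orbit of 13 under x↦10x: [13, 61, 58, 28, 4, 40, 55]… (length divides ord_69(10)).
6 cycles of lengths [22, 22, 22, 1, 1, 1].
sign(π) = (−1)^{n − #cycles} = (−1)^{69−6} = (−1)^63 = -1.

-1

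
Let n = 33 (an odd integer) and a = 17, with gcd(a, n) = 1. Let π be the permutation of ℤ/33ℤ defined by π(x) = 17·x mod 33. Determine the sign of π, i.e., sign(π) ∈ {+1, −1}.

+1

Orbit of 2 under x↦17x: [2, 1, 17, 25, 29, 31, 32]… (length divides ord_33(17)).
The orbit structure of x ↦ 17x mod 33: 5 orbits of sizes [10, 10, 10, 2, 1].
With 5 cycles on 33 points, sign = (−1)^{33−5} = +1.
Zolotarev: (17|33) = +1, matching the cycle-count sign.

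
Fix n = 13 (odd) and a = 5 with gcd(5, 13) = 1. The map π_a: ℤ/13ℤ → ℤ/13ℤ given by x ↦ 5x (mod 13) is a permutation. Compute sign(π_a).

Orbit of 1 under x↦5x: [1, 5, 12, 8]… (length divides ord_13(5)).
Cycle type of π: 4×3 + 1; total 4 cycles.
13 − 4 = 9 transpositions; sign(π) = (−1)^9 = -1.

-1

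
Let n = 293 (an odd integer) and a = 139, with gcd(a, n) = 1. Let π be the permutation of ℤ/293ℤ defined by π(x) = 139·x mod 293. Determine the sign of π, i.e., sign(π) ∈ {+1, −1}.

Trace 269: π^k(269) = [269, 180, 115, 163, 96, 159, 126] for k=0..6.
Cycle lengths of π_139 on ℤ/293ℤ: [292, 1]; 2 cycles in total.
Σ(ℓ_i−1) = 293−2 = 291; sign = (−1)^291 = -1.
(139|293)_J = -1 (Zolotarev's lemma cross-check).

-1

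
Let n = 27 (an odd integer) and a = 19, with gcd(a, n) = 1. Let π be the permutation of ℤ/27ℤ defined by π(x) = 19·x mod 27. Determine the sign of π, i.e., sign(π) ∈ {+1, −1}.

+1

Start at x=19: 19 → 10 → 1 → 19 (one orbit).
15 cycles of lengths [3, 3, 3, 3, 3, 3, 1, 1, 1, 1, 1, 1, 1, 1, 1].
15 cycles on 27: each ℓ→(−1)^(ℓ−1), product (−1)^12 = +1.
Zolotarev: (19|27) = +1, matching the cycle-count sign.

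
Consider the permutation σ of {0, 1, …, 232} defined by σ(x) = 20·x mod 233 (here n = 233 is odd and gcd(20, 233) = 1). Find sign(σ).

Start at x=181: 181 → 125 → 170 → 138 → 197 → 212 → 46 → … (one orbit).
The orbit structure of x ↦ 20x mod 233: 2 orbits of sizes [232, 1].
2 cycles on 233: each ℓ→(−1)^(ℓ−1), product (−1)^231 = -1.

-1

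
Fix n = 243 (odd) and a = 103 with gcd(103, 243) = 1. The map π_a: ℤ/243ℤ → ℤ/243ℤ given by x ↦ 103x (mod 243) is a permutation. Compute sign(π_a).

Orbit of 136 under x↦103x: [136, 157, 133, 91, 139, 223, 127]… (length divides ord_243(103)).
Cycle lengths of π_103 on ℤ/243ℤ: [81, 81, 27, 27, 9, 9, 3, 3, 1, 1, 1]; 11 cycles in total.
11 cycles on 243: each ℓ→(−1)^(ℓ−1), product (−1)^232 = +1.

+1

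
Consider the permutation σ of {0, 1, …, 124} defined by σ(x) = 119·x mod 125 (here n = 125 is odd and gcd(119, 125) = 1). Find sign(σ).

+1

Trace 104: π^k(104) = [104, 1, 119, 36, 34, 46, 99] for k=0..6.
Cycle type of π: 50×2 + 10×2 + 2×2 + 1; total 7 cycles.
Σ(ℓ_i−1) = 125−7 = 118; sign = (−1)^118 = +1.
The Jacobi symbol (119|125) = +1 (Zolotarev) agrees.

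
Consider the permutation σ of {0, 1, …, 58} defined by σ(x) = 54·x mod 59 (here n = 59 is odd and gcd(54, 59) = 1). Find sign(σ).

-1

Trace 11: π^k(11) = [11, 4, 39, 41, 31, 22, 8] for k=0..6.
Decompose π into cycles: lengths [58, 1] (2 cycles, including the fixed point 0).
n − c = 59 − 2 = 57; sign = (−1)^57 = -1.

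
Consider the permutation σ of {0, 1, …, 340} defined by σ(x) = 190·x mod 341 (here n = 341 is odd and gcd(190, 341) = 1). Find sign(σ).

Start at x=190: 190 → 295 → 126 → 70 → 1 → 190 (one orbit).
π_190 has 69 disjoint cycles with lengths [5, 5, 5, 5, 5, 5, 5, 5, 5, 5, 5, 5, 5, 5, 5, 5, 5, 5, 5, 5, 5, 5, 5, 5, 5, 5, 5, 5, 5, 5, 5, 5, 5, 5, 5, 5, 5, 5, 5, 5, 5, 5, 5, 5, 5, 5, 5, 5, 5, 5, 5, 5, 5, 5, 5, 5, 5, 5, 5, 5, 5, 5, 5, 5, 5, 5, 5, 5, 1] on {0,…,340}.
69 cycles on 341: each ℓ→(−1)^(ℓ−1), product (−1)^272 = +1.

+1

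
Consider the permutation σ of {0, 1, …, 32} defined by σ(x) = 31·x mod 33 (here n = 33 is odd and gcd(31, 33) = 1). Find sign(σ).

Start at x=1: 1 → 31 → 4 → 25 → 16 → 1 (one orbit).
Cycle type of π: 5×6 + 1×3; total 9 cycles.
33 − 9 = 24 transpositions; sign(π) = (−1)^24 = +1.
Zolotarev: (31|33) = +1, matching the cycle-count sign.

+1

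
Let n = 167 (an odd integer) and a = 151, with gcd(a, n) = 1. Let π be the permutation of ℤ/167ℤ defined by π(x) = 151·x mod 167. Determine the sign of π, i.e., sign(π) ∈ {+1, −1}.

Trace 144: π^k(144) = [144, 34, 124, 20, 14, 110, 77] for k=0..6.
Cycle lengths of π_151 on ℤ/167ℤ: [166, 1]; 2 cycles in total.
167 − 2 = 165 transpositions; sign(π) = (−1)^165 = -1.
Via Zolotarev, sign(π_{151}) = (151|167) = -1.

-1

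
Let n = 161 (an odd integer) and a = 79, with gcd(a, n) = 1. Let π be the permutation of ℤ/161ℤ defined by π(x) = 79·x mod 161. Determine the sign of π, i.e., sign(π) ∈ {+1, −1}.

-1

Orbit of 36 under x↦79x: [36, 107, 81, 120, 142, 109, 78]… (length divides ord_161(79)).
π_79 has 6 disjoint cycles with lengths [66, 66, 22, 3, 3, 1] on {0,…,160}.
Σ(ℓ_i−1) = 161−6 = 155; sign = (−1)^155 = -1.
The Jacobi symbol (79|161) = -1 (Zolotarev) agrees.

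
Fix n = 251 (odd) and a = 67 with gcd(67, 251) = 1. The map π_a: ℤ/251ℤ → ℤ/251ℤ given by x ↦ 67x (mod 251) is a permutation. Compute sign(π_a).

Orbit of 84 under x↦67x: [84, 106, 74, 189, 113, 41, 237]… (length divides ord_251(67)).
3 cycles of lengths [125, 125, 1].
Σ(ℓ_i−1) = 251−3 = 248; sign = (−1)^248 = +1.
Via Zolotarev, sign(π_{67}) = (67|251) = +1.

+1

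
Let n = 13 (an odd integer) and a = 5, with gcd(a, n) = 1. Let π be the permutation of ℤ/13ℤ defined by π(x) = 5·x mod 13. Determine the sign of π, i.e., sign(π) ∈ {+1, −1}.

Orbit of 8 under x↦5x: [8, 1, 5, 12]… (length divides ord_13(5)).
π_5 has 4 disjoint cycles with lengths [4, 4, 4, 1] on {0,…,12}.
With 4 cycles on 13 points, sign = (−1)^{13−4} = -1.

-1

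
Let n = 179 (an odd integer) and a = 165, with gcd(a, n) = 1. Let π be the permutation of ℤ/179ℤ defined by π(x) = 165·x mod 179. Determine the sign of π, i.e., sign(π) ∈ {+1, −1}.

Orbit of 116 under x↦165x: [116, 166, 3, 137, 51, 2, 151]… (length divides ord_179(165)).
Cycle lengths of π_165 on ℤ/179ℤ: [178, 1]; 2 cycles in total.
n − c = 179 − 2 = 177; sign = (−1)^177 = -1.

-1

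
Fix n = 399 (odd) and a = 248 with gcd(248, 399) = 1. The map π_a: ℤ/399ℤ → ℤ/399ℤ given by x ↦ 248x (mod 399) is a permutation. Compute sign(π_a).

Orbit of 248 under x↦248x: [248, 58, 20, 172, 362, 1]… (length divides ord_399(248)).
π_248 has 95 disjoint cycles with lengths [6, 6, 6, 6, 6, 6, 6, 6, 6, 6, 6, 6, 6, 6, 6, 6, 6, 6, 6, 6, 6, 6, 6, 6, 6, 6, 6, 6, 6, 6, 6, 6, 6, 6, 6, 6, 6, 6, 6, 6, 6, 6, 6, 6, 6, 6, 6, 6, 6, 6, 6, 6, 6, 6, 6, 6, 6, 2, 2, 2, 2, 2, 2, 2, 2, 2, 2, 2, 2, 2, 2, 2, 2, 2, 2, 2, 1, 1, 1, 1, 1, 1, 1, 1, 1, 1, 1, 1, 1, 1, 1, 1, 1, 1, 1] on {0,…,398}.
n − c = 399 − 95 = 304; sign = (−1)^304 = +1.

+1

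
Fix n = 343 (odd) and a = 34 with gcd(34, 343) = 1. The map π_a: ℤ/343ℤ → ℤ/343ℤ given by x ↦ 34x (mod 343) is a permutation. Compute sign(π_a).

Orbit of 57 under x↦34x: [57, 223, 36, 195, 113, 69, 288]… (length divides ord_343(34)).
The orbit structure of x ↦ 34x mod 343: 10 orbits of sizes [98, 98, 98, 14, 14, 14, 2, 2, 2, 1].
n − c = 343 − 10 = 333; sign = (−1)^333 = -1.
Via Zolotarev, sign(π_{34}) = (34|343) = -1.

-1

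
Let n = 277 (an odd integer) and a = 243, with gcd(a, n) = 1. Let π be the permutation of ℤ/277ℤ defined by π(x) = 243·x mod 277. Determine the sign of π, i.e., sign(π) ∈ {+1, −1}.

Trace 207: π^k(207) = [207, 164, 241, 116, 211, 28, 156] for k=0..6.
π_243 has 5 disjoint cycles with lengths [69, 69, 69, 69, 1] on {0,…,276}.
277 − 5 = 272 transpositions; sign(π) = (−1)^272 = +1.
The Jacobi symbol (243|277) = +1 (Zolotarev) agrees.

+1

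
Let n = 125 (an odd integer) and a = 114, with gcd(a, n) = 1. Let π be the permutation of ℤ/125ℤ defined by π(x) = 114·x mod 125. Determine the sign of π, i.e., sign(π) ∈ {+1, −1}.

+1

Start at x=6: 6 → 59 → 101 → 14 → 96 → 69 → 116 → … (one orbit).
The orbit structure of x ↦ 114x mod 125: 7 orbits of sizes [50, 50, 10, 10, 2, 2, 1].
With 7 cycles on 125 points, sign = (−1)^{125−7} = +1.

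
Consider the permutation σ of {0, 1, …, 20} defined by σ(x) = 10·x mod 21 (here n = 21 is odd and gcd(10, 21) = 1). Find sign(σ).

Trace 10: π^k(10) = [10, 16, 13, 4, 19, 1] for k=0..5.
Cycle lengths of π_10 on ℤ/21ℤ: [6, 6, 6, 1, 1, 1]; 6 cycles in total.
21 − 6 = 15 transpositions; sign(π) = (−1)^15 = -1.
The Jacobi symbol (10|21) = -1 (Zolotarev) agrees.

-1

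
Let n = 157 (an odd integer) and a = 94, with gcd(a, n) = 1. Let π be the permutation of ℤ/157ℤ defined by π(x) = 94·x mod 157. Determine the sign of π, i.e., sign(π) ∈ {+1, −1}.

-1

Trace 133: π^k(133) = [133, 99, 43, 117, 8, 124, 38] for k=0..6.
2 cycles of lengths [156, 1].
157 − 2 = 155 transpositions; sign(π) = (−1)^155 = -1.
Zolotarev: (94|157) = -1, matching the cycle-count sign.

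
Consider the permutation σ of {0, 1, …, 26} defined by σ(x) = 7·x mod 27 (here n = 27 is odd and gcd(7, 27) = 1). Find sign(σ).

Trace 22: π^k(22) = [22, 19, 25, 13, 10, 16, 4] for k=0..6.
π_7 has 7 disjoint cycles with lengths [9, 9, 3, 3, 1, 1, 1] on {0,…,26}.
7 cycles on 27: each ℓ→(−1)^(ℓ−1), product (−1)^20 = +1.
Check: (7/27) = +1 by Zolotarev.

+1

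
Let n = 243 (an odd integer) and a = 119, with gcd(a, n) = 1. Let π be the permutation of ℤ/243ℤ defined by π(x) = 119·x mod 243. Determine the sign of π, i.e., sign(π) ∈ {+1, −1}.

-1

Start at x=164: 164 → 76 → 53 → 232 → 149 → 235 → 20 → … (one orbit).
The orbit structure of x ↦ 119x mod 243: 6 orbits of sizes [162, 54, 18, 6, 2, 1].
n − c = 243 − 6 = 237; sign = (−1)^237 = -1.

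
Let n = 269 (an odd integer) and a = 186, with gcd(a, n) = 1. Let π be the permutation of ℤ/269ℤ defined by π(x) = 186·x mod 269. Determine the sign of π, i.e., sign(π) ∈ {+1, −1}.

-1

Orbit of 193 under x↦186x: [193, 121, 179, 207, 35, 54, 91]… (length divides ord_269(186)).
π_186 has 2 disjoint cycles with lengths [268, 1] on {0,…,268}.
n − c = 269 − 2 = 267; sign = (−1)^267 = -1.
Via Zolotarev, sign(π_{186}) = (186|269) = -1.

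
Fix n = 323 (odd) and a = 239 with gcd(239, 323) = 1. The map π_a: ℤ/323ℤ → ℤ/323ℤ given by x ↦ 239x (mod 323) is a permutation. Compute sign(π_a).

+1

Start at x=1: 1 → 239 → 273 → 1 (one orbit).
119 cycles of lengths [3, 3, 3, 3, 3, 3, 3, 3, 3, 3, 3, 3, 3, 3, 3, 3, 3, 3, 3, 3, 3, 3, 3, 3, 3, 3, 3, 3, 3, 3, 3, 3, 3, 3, 3, 3, 3, 3, 3, 3, 3, 3, 3, 3, 3, 3, 3, 3, 3, 3, 3, 3, 3, 3, 3, 3, 3, 3, 3, 3, 3, 3, 3, 3, 3, 3, 3, 3, 3, 3, 3, 3, 3, 3, 3, 3, 3, 3, 3, 3, 3, 3, 3, 3, 3, 3, 3, 3, 3, 3, 3, 3, 3, 3, 3, 3, 3, 3, 3, 3, 3, 3, 1, 1, 1, 1, 1, 1, 1, 1, 1, 1, 1, 1, 1, 1, 1, 1, 1].
323 − 119 = 204 transpositions; sign(π) = (−1)^204 = +1.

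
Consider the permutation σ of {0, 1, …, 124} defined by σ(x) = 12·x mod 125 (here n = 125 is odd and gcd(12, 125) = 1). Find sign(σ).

-1

Orbit of 96 under x↦12x: [96, 27, 74, 13, 31, 122, 89]… (length divides ord_125(12)).
4 cycles of lengths [100, 20, 4, 1].
4 cycles on 125: each ℓ→(−1)^(ℓ−1), product (−1)^121 = -1.
(12|125)_J = -1 (Zolotarev's lemma cross-check).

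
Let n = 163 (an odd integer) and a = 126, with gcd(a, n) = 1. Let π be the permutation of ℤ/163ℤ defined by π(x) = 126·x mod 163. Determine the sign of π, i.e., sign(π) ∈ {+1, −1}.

+1

Start at x=21: 21 → 38 → 61 → 25 → 53 → 158 → 22 → … (one orbit).
π_126 has 7 disjoint cycles with lengths [27, 27, 27, 27, 27, 27, 1] on {0,…,162}.
Σ(ℓ_i−1) = 163−7 = 156; sign = (−1)^156 = +1.
(126|163)_J = +1 (Zolotarev's lemma cross-check).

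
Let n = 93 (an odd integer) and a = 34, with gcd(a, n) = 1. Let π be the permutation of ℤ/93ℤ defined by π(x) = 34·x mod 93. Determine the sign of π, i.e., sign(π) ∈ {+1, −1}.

Trace 37: π^k(37) = [37, 49, 85, 7, 52, 1, 34] for k=0..6.
Cycle type of π: 30×3 + 1×3; total 6 cycles.
sign(π) = (−1)^{n − #cycles} = (−1)^{93−6} = (−1)^87 = -1.
Zolotarev: (34|93) = -1, matching the cycle-count sign.

-1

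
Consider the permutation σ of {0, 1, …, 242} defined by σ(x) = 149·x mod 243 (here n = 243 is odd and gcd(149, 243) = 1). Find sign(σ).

Trace 10: π^k(10) = [10, 32, 151, 143, 166, 191, 28] for k=0..6.
Cycle type of π: 162 + 54 + 18 + 6 + 2 + 1; total 6 cycles.
n − c = 243 − 6 = 237; sign = (−1)^237 = -1.
The Jacobi symbol (149|243) = -1 (Zolotarev) agrees.

-1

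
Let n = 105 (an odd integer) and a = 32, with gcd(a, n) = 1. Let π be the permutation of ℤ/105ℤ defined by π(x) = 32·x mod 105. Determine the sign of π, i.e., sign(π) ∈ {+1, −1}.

Start at x=8: 8 → 46 → 2 → 64 → 53 → 16 → 92 → … (one orbit).
15 cycles of lengths [12, 12, 12, 12, 12, 12, 6, 6, 4, 4, 4, 3, 3, 2, 1].
105 − 15 = 90 transpositions; sign(π) = (−1)^90 = +1.
Via Zolotarev, sign(π_{32}) = (32|105) = +1.

+1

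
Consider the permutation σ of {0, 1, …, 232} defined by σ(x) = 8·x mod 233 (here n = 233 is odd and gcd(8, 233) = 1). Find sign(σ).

Start at x=64: 64 → 46 → 135 → 148 → 19 → 152 → 51 → … (one orbit).
π_8 has 9 disjoint cycles with lengths [29, 29, 29, 29, 29, 29, 29, 29, 1] on {0,…,232}.
n − c = 233 − 9 = 224; sign = (−1)^224 = +1.
Via Zolotarev, sign(π_{8}) = (8|233) = +1.

+1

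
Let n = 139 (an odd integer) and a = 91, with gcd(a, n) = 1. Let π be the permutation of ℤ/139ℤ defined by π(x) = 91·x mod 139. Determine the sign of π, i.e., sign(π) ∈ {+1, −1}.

Orbit of 63 under x↦91x: [63, 34, 36, 79, 100, 65, 77]… (length divides ord_139(91)).
Decompose π into cycles: lengths [23, 23, 23, 23, 23, 23, 1] (7 cycles, including the fixed point 0).
139 − 7 = 132 transpositions; sign(π) = (−1)^132 = +1.

+1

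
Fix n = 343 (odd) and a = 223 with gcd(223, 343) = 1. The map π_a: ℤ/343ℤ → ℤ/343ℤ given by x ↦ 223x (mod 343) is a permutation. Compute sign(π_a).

Trace 230: π^k(230) = [230, 183, 335, 274, 48, 71, 55] for k=0..6.
Cycle lengths of π_223 on ℤ/343ℤ: [98, 98, 98, 14, 14, 14, 2, 2, 2, 1]; 10 cycles in total.
10 cycles on 343: each ℓ→(−1)^(ℓ−1), product (−1)^333 = -1.
Via Zolotarev, sign(π_{223}) = (223|343) = -1.

-1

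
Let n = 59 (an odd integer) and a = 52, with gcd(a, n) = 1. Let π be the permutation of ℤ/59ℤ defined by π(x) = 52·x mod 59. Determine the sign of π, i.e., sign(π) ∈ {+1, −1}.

Trace 20: π^k(20) = [20, 37, 36, 43, 53, 42, 1] for k=0..6.
Decompose π into cycles: lengths [58, 1] (2 cycles, including the fixed point 0).
sign(π) = (−1)^{n − #cycles} = (−1)^{59−2} = (−1)^57 = -1.
(52|59)_J = -1 (Zolotarev's lemma cross-check).

-1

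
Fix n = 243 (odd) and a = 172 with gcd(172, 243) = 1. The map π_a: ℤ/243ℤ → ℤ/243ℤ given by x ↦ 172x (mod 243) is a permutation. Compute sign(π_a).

Orbit of 217 under x↦172x: [217, 145, 154, 1, 172, 181, 28]… (length divides ord_243(172)).
27 cycles of lengths [27, 27, 27, 27, 27, 27, 9, 9, 9, 9, 9, 9, 3, 3, 3, 3, 3, 3, 1, 1, 1, 1, 1, 1, 1, 1, 1].
243 − 27 = 216 transpositions; sign(π) = (−1)^216 = +1.

+1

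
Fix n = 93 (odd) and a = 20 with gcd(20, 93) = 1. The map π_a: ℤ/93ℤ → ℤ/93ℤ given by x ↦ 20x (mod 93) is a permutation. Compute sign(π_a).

-1

Orbit of 35 under x↦20x: [35, 49, 50, 70, 5, 7, 47]… (length divides ord_93(20)).
6 cycles of lengths [30, 30, 15, 15, 2, 1].
sign(π) = (−1)^{n − #cycles} = (−1)^{93−6} = (−1)^87 = -1.
Zolotarev: (20|93) = -1, matching the cycle-count sign.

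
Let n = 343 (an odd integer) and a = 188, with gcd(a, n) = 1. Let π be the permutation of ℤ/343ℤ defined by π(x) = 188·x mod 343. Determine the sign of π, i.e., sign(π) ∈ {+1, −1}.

-1

Start at x=127: 127 → 209 → 190 → 48 → 106 → 34 → 218 → … (one orbit).
The orbit structure of x ↦ 188x mod 343: 10 orbits of sizes [98, 98, 98, 14, 14, 14, 2, 2, 2, 1].
Σ(ℓ_i−1) = 343−10 = 333; sign = (−1)^333 = -1.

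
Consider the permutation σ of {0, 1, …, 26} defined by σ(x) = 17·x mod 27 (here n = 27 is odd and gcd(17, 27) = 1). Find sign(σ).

Trace 8: π^k(8) = [8, 1, 17, 19, 26, 10] for k=0..5.
Cycle lengths of π_17 on ℤ/27ℤ: [6, 6, 6, 2, 2, 2, 2, 1]; 8 cycles in total.
27 − 8 = 19 transpositions; sign(π) = (−1)^19 = -1.
Via Zolotarev, sign(π_{17}) = (17|27) = -1.

-1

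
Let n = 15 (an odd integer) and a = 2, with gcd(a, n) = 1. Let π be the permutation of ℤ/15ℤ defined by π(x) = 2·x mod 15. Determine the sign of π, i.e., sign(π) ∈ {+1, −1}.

Orbit of 8 under x↦2x: [8, 1, 2, 4]… (length divides ord_15(2)).
Cycle lengths of π_2 on ℤ/15ℤ: [4, 4, 4, 2, 1]; 5 cycles in total.
sign(π) = (−1)^{n − #cycles} = (−1)^{15−5} = (−1)^10 = +1.

+1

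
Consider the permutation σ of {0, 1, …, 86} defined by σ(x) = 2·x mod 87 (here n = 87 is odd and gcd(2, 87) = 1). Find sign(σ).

+1

Start at x=56: 56 → 25 → 50 → 13 → 26 → 52 → 17 → … (one orbit).
Decompose π into cycles: lengths [28, 28, 28, 2, 1] (5 cycles, including the fixed point 0).
87 − 5 = 82 transpositions; sign(π) = (−1)^82 = +1.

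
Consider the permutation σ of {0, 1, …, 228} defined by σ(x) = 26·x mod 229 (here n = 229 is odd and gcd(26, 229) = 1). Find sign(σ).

+1

Start at x=15: 15 → 161 → 64 → 61 → 212 → 16 → 187 → … (one orbit).
The orbit structure of x ↦ 26x mod 229: 7 orbits of sizes [38, 38, 38, 38, 38, 38, 1].
sign(π) = (−1)^{n − #cycles} = (−1)^{229−7} = (−1)^222 = +1.
The Jacobi symbol (26|229) = +1 (Zolotarev) agrees.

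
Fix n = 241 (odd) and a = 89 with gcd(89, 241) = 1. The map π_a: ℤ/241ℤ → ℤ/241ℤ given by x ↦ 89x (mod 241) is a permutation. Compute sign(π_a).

Orbit of 209 under x↦89x: [209, 44, 60, 38, 8, 230, 226]… (length divides ord_241(89)).
Decompose π into cycles: lengths [48, 48, 48, 48, 48, 1] (6 cycles, including the fixed point 0).
Σ(ℓ_i−1) = 241−6 = 235; sign = (−1)^235 = -1.
Zolotarev: (89|241) = -1, matching the cycle-count sign.

-1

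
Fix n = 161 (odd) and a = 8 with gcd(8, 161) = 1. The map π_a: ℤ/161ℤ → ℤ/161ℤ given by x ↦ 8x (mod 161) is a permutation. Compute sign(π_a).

+1

Orbit of 1 under x↦8x: [1, 8, 64, 29, 71, 85, 36]… (length divides ord_161(8)).
π_8 has 21 disjoint cycles with lengths [11, 11, 11, 11, 11, 11, 11, 11, 11, 11, 11, 11, 11, 11, 1, 1, 1, 1, 1, 1, 1] on {0,…,160}.
161 − 21 = 140 transpositions; sign(π) = (−1)^140 = +1.
Check: (8/161) = +1 by Zolotarev.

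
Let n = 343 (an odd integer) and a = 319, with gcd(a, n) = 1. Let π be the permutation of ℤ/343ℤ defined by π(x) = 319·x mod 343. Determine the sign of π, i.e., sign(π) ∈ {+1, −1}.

+1

Trace 337: π^k(337) = [337, 144, 317, 281, 116, 303, 274] for k=0..6.
The orbit structure of x ↦ 319x mod 343: 7 orbits of sizes [147, 147, 21, 21, 3, 3, 1].
sign(π) = (−1)^{n − #cycles} = (−1)^{343−7} = (−1)^336 = +1.
(319|343)_J = +1 (Zolotarev's lemma cross-check).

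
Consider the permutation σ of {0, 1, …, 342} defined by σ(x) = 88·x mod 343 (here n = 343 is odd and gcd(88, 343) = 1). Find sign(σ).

Trace 239: π^k(239) = [239, 109, 331, 316, 25, 142, 148] for k=0..6.
Cycle type of π: 147×2 + 21×2 + 3×2 + 1; total 7 cycles.
sign(π) = (−1)^{n − #cycles} = (−1)^{343−7} = (−1)^336 = +1.

+1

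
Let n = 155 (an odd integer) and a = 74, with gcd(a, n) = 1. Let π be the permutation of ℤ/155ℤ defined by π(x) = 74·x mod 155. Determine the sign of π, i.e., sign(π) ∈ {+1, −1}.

-1

Trace 36: π^k(36) = [36, 29, 131, 84, 16, 99, 41] for k=0..6.
8 cycles of lengths [30, 30, 30, 30, 30, 2, 2, 1].
n − c = 155 − 8 = 147; sign = (−1)^147 = -1.
Via Zolotarev, sign(π_{74}) = (74|155) = -1.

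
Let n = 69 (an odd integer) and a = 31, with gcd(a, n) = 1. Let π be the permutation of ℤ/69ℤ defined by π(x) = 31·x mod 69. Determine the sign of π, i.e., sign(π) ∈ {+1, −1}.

+1

Start at x=13: 13 → 58 → 4 → 55 → 49 → 1 → 31 → … (one orbit).
The orbit structure of x ↦ 31x mod 69: 9 orbits of sizes [11, 11, 11, 11, 11, 11, 1, 1, 1].
n − c = 69 − 9 = 60; sign = (−1)^60 = +1.
Via Zolotarev, sign(π_{31}) = (31|69) = +1.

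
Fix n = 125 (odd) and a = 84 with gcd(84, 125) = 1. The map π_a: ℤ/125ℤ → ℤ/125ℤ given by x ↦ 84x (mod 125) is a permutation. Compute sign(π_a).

+1

Trace 69: π^k(69) = [69, 46, 114, 76, 9, 6, 4] for k=0..6.
7 cycles of lengths [50, 50, 10, 10, 2, 2, 1].
n − c = 125 − 7 = 118; sign = (−1)^118 = +1.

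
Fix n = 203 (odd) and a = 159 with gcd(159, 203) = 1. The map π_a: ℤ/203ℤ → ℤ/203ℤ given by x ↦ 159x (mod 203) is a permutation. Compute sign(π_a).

+1

Orbit of 47 under x↦159x: [47, 165, 48, 121, 157, 197, 61]… (length divides ord_203(159)).
The orbit structure of x ↦ 159x mod 203: 5 orbits of sizes [84, 84, 28, 6, 1].
Σ(ℓ_i−1) = 203−5 = 198; sign = (−1)^198 = +1.
The Jacobi symbol (159|203) = +1 (Zolotarev) agrees.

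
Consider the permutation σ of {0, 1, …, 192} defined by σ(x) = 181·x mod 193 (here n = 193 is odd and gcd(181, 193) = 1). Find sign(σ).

Start at x=192: 192 → 12 → 49 → 184 → 108 → 55 → 112 → … (one orbit).
Cycle type of π: 24×8 + 1; total 9 cycles.
sign(π) = (−1)^{n − #cycles} = (−1)^{193−9} = (−1)^184 = +1.
Zolotarev: (181|193) = +1, matching the cycle-count sign.

+1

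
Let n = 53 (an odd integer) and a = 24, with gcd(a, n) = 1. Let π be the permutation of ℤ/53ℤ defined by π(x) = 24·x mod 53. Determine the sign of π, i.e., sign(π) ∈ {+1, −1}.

Trace 49: π^k(49) = [49, 10, 28, 36, 16, 13, 47] for k=0..6.
5 cycles of lengths [13, 13, 13, 13, 1].
sign(π) = (−1)^{n − #cycles} = (−1)^{53−5} = (−1)^48 = +1.
(24|53)_J = +1 (Zolotarev's lemma cross-check).

+1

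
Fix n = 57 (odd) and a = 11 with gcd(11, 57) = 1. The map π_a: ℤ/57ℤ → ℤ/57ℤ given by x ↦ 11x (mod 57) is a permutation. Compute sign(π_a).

-1

Orbit of 7 under x↦11x: [7, 20, 49, 26, 1, 11]… (length divides ord_57(11)).
14 cycles of lengths [6, 6, 6, 6, 6, 6, 3, 3, 3, 3, 3, 3, 2, 1].
14 cycles on 57: each ℓ→(−1)^(ℓ−1), product (−1)^43 = -1.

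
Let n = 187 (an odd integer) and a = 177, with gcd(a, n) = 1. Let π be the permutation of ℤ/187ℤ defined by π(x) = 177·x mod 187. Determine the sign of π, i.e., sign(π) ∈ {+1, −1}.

Orbit of 12 under x↦177x: [12, 67, 78, 155, 133, 166, 23]… (length divides ord_187(177)).
π_177 has 22 disjoint cycles with lengths [16, 16, 16, 16, 16, 16, 16, 16, 16, 16, 16, 1, 1, 1, 1, 1, 1, 1, 1, 1, 1, 1] on {0,…,186}.
n − c = 187 − 22 = 165; sign = (−1)^165 = -1.

-1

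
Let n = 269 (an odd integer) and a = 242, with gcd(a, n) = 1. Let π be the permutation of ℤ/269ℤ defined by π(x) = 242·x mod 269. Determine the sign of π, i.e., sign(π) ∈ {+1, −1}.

-1

Orbit of 60 under x↦242x: [60, 263, 162, 199, 7, 80, 261]… (length divides ord_269(242)).
Cycle lengths of π_242 on ℤ/269ℤ: [268, 1]; 2 cycles in total.
Σ(ℓ_i−1) = 269−2 = 267; sign = (−1)^267 = -1.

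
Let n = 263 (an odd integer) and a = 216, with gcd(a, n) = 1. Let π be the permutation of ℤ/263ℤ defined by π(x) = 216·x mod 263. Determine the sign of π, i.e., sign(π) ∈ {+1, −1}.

Start at x=2: 2 → 169 → 210 → 124 → 221 → 133 → 61 → … (one orbit).
π_216 has 3 disjoint cycles with lengths [131, 131, 1] on {0,…,262}.
263 − 3 = 260 transpositions; sign(π) = (−1)^260 = +1.
(216|263)_J = +1 (Zolotarev's lemma cross-check).

+1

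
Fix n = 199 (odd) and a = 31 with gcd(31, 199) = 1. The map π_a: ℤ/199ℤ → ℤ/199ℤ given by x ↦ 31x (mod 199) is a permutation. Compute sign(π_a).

+1

Trace 111: π^k(111) = [111, 58, 7, 18, 160, 184, 132] for k=0..6.
π_31 has 3 disjoint cycles with lengths [99, 99, 1] on {0,…,198}.
n − c = 199 − 3 = 196; sign = (−1)^196 = +1.
The Jacobi symbol (31|199) = +1 (Zolotarev) agrees.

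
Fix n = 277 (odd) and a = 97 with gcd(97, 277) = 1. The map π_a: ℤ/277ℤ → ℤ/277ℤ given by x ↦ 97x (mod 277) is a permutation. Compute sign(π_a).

-1

Orbit of 115 under x↦97x: [115, 75, 73, 156, 174, 258, 96]… (length divides ord_277(97)).
Cycle type of π: 276 + 1; total 2 cycles.
With 2 cycles on 277 points, sign = (−1)^{277−2} = -1.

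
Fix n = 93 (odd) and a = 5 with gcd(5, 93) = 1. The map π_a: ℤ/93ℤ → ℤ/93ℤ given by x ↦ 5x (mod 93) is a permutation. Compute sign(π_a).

-1

Start at x=56: 56 → 1 → 5 → 25 → 32 → 67 → 56 (one orbit).
Cycle lengths of π_5 on ℤ/93ℤ: [6, 6, 6, 6, 6, 6, 6, 6, 6, 6, 3, 3, 3, 3, 3, 3, 3, 3, 3, 3, 2, 1]; 22 cycles in total.
93 − 22 = 71 transpositions; sign(π) = (−1)^71 = -1.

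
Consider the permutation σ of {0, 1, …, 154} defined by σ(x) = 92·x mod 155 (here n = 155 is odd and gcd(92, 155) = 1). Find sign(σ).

Orbit of 1 under x↦92x: [1, 92, 94, 123]… (length divides ord_155(92)).
Cycle lengths of π_92 on ℤ/155ℤ: [4, 4, 4, 4, 4, 4, 4, 4, 4, 4, 4, 4, 4, 4, 4, 4, 4, 4, 4, 4, 4, 4, 4, 4, 4, 4, 4, 4, 4, 4, 4, 2, 2, 2, 2, 2, 2, 2, 2, 2, 2, 2, 2, 2, 2, 2, 1]; 47 cycles in total.
Σ(ℓ_i−1) = 155−47 = 108; sign = (−1)^108 = +1.

+1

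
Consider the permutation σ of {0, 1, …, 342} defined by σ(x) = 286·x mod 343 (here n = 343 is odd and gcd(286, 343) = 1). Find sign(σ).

-1

Start at x=216: 216 → 36 → 6 → 1 → 286 → 162 → 27 → … (one orbit).
Decompose π into cycles: lengths [98, 98, 98, 14, 14, 14, 2, 2, 2, 1] (10 cycles, including the fixed point 0).
With 10 cycles on 343 points, sign = (−1)^{343−10} = -1.
The Jacobi symbol (286|343) = -1 (Zolotarev) agrees.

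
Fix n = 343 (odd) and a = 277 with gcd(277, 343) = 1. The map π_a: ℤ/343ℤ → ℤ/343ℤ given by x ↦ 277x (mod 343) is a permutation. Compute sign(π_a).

Start at x=184: 184 → 204 → 256 → 254 → 43 → 249 → 30 → … (one orbit).
7 cycles of lengths [147, 147, 21, 21, 3, 3, 1].
sign(π) = (−1)^{n − #cycles} = (−1)^{343−7} = (−1)^336 = +1.
The Jacobi symbol (277|343) = +1 (Zolotarev) agrees.

+1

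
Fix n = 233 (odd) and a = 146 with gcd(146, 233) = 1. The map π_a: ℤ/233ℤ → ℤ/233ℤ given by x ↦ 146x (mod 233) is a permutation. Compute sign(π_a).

-1

Orbit of 204 under x↦146x: [204, 193, 218, 140, 169, 209, 224]… (length divides ord_233(146)).
The orbit structure of x ↦ 146x mod 233: 2 orbits of sizes [232, 1].
n − c = 233 − 2 = 231; sign = (−1)^231 = -1.
Via Zolotarev, sign(π_{146}) = (146|233) = -1.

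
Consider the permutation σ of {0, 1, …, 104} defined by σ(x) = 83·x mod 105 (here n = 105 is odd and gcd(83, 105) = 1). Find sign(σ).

Start at x=1: 1 → 83 → 64 → 62 → 1 (one orbit).
Cycle lengths of π_83 on ℤ/105ℤ: [4, 4, 4, 4, 4, 4, 4, 4, 4, 4, 4, 4, 4, 4, 4, 4, 4, 4, 4, 4, 4, 2, 2, 2, 2, 2, 2, 2, 2, 2, 2, 1]; 32 cycles in total.
sign(π) = (−1)^{n − #cycles} = (−1)^{105−32} = (−1)^73 = -1.

-1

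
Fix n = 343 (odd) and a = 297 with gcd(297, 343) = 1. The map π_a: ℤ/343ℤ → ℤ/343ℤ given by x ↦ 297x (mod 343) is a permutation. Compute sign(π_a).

Orbit of 89 under x↦297x: [89, 22, 17, 247, 300, 263, 250]… (length divides ord_343(297)).
π_297 has 4 disjoint cycles with lengths [294, 42, 6, 1] on {0,…,342}.
343 − 4 = 339 transpositions; sign(π) = (−1)^339 = -1.
(297|343)_J = -1 (Zolotarev's lemma cross-check).

-1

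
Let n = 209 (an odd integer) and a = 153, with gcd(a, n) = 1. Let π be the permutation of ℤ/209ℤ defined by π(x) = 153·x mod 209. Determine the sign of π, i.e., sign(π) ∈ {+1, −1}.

Orbit of 1 under x↦153x: [1, 153]… (length divides ord_209(153)).
π_153 has 114 disjoint cycles with lengths [2, 2, 2, 2, 2, 2, 2, 2, 2, 2, 2, 2, 2, 2, 2, 2, 2, 2, 2, 2, 2, 2, 2, 2, 2, 2, 2, 2, 2, 2, 2, 2, 2, 2, 2, 2, 2, 2, 2, 2, 2, 2, 2, 2, 2, 2, 2, 2, 2, 2, 2, 2, 2, 2, 2, 2, 2, 2, 2, 2, 2, 2, 2, 2, 2, 2, 2, 2, 2, 2, 2, 2, 2, 2, 2, 2, 2, 2, 2, 2, 2, 2, 2, 2, 2, 2, 2, 2, 2, 2, 2, 2, 2, 2, 2, 1, 1, 1, 1, 1, 1, 1, 1, 1, 1, 1, 1, 1, 1, 1, 1, 1, 1, 1] on {0,…,208}.
Σ(ℓ_i−1) = 209−114 = 95; sign = (−1)^95 = -1.

-1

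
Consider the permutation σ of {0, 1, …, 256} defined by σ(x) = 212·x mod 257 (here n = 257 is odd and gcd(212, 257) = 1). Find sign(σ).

Start at x=254: 254 → 135 → 93 → 184 → 201 → 207 → 194 → … (one orbit).
2 cycles of lengths [256, 1].
sign(π) = (−1)^{n − #cycles} = (−1)^{257−2} = (−1)^255 = -1.

-1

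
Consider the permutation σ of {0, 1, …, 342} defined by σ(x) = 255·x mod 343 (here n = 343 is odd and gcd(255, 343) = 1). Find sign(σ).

Start at x=296: 296 → 20 → 298 → 187 → 8 → 325 → 212 → … (one orbit).
Cycle lengths of π_255 on ℤ/343ℤ: [294, 42, 6, 1]; 4 cycles in total.
n − c = 343 − 4 = 339; sign = (−1)^339 = -1.

-1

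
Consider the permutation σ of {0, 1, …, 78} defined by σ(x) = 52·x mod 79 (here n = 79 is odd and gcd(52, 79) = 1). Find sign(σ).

+1

Orbit of 67 under x↦52x: [67, 8, 21, 65, 62, 64, 10]… (length divides ord_79(52)).
Decompose π into cycles: lengths [13, 13, 13, 13, 13, 13, 1] (7 cycles, including the fixed point 0).
79 − 7 = 72 transpositions; sign(π) = (−1)^72 = +1.
The Jacobi symbol (52|79) = +1 (Zolotarev) agrees.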